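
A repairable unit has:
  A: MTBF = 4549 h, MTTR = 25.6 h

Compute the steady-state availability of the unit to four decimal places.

A(A) = MTBF/(MTBF+MTTR) = 4549/(4549+25.6) = 0.9944

0.9944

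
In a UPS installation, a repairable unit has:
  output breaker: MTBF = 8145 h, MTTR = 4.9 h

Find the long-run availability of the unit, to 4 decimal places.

A(output breaker) = MTBF/(MTBF+MTTR) = 8145/(8145+4.9) = 0.9994

0.9994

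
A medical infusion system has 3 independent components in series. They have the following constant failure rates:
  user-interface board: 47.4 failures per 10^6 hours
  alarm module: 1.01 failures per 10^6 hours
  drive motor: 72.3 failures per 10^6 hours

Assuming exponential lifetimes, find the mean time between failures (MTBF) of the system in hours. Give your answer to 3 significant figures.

8280

Series of exponential components: λ_sys = Σ λ_i
λ_sys = 0.0000474 + 0.00000101 + 0.0000723 = 1.2071e-04 /h
MTBF = 1 / λ_sys = 8280 h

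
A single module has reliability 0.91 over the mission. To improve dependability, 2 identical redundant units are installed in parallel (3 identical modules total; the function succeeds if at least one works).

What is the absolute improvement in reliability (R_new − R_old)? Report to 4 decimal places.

0.0893

R_before = 0.91
R_after = 1 − (1 − 0.91)^3 = 0.9993
ΔR = 0.9993 − 0.91 = 0.0893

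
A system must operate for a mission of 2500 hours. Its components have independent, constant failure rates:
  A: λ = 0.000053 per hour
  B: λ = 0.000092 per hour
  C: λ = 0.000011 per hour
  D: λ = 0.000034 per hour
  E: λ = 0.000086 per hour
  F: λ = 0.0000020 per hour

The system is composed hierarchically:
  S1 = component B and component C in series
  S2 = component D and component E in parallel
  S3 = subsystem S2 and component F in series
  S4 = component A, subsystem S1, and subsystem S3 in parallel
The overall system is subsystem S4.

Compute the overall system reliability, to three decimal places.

R(A) = exp(−0.000053 × 2500) = 0.87590
R(B) = exp(−0.000092 × 2500) = 0.79453
R(C) = exp(−0.000011 × 2500) = 0.97287
R(D) = exp(−0.000034 × 2500) = 0.91851
R(E) = exp(−0.000086 × 2500) = 0.80654
R(F) = exp(−0.0000020 × 2500) = 0.99501
Series (B and C): 0.79453 × 0.97287 = 0.77297
Parallel (D and E): 1 − (1 − 0.91851)(1 − 0.80654) = 0.98423
Series ([0.98423] and F): 0.98423 × 0.99501 = 0.97932
Parallel (A, [0.77297], and [0.97932]): 1 − (1 − 0.87590)(1 − 0.77297)(1 − 0.97932) = 0.999

0.999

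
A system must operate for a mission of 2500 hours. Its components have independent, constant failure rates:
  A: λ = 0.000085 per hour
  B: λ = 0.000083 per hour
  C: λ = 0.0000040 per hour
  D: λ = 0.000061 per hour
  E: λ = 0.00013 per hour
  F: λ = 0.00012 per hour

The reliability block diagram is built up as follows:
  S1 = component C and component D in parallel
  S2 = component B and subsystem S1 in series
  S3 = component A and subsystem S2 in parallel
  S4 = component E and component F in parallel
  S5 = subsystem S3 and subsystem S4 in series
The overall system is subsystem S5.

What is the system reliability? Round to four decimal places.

R(A) = exp(−0.000085 × 2500) = 0.808560
R(B) = exp(−0.000083 × 2500) = 0.812613
R(C) = exp(−0.0000040 × 2500) = 0.990050
R(D) = exp(−0.000061 × 2500) = 0.858559
R(E) = exp(−0.00013 × 2500) = 0.722527
R(F) = exp(−0.00012 × 2500) = 0.740818
Parallel (C and D): 1 − (1 − 0.990050)(1 − 0.858559) = 0.998593
Series (B and [0.998593]): 0.812613 × 0.998593 = 0.811470
Parallel (A and [0.811470]): 1 − (1 − 0.808560)(1 − 0.811470) = 0.963908
Parallel (E and F): 1 − (1 − 0.722527)(1 − 0.740818) = 0.928084
Series ([0.963908] and [0.928084]): 0.963908 × 0.928084 = 0.8946

0.8946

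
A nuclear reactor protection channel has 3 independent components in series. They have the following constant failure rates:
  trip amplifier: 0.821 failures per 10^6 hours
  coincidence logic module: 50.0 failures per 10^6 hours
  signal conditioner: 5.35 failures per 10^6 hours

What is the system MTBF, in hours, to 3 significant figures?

Series of exponential components: λ_sys = Σ λ_i
λ_sys = 0.000000821 + 0.0000500 + 0.00000535 = 5.6171e-05 /h
MTBF = 1 / λ_sys = 17800 h

17800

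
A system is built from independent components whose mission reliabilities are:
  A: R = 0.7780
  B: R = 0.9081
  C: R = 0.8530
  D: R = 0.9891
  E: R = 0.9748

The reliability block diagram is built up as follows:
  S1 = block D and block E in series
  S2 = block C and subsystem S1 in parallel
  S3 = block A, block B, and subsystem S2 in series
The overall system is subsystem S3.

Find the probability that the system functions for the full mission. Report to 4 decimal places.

0.7028

Series (D and E): 0.989100 × 0.974800 = 0.964175
Parallel (C and [0.964175]): 1 − (1 − 0.853000)(1 − 0.964175) = 0.994734
Series (A, B, and [0.994734]): 0.778000 × 0.908100 × 0.994734 = 0.7028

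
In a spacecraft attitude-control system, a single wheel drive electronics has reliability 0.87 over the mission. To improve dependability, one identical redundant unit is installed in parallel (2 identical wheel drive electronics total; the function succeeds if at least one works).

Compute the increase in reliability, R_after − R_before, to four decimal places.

R_before = 0.87
R_after = 1 − (1 − 0.87)^2 = 0.9831
ΔR = 0.9831 − 0.87 = 0.1131

0.1131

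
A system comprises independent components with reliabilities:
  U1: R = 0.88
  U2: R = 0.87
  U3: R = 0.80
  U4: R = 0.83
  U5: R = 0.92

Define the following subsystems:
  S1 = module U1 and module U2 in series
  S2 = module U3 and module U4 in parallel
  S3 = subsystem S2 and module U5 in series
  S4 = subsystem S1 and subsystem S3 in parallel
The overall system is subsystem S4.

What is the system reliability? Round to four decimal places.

0.9739

Series (U1 and U2): 0.880000 × 0.870000 = 0.765600
Parallel (U3 and U4): 1 − (1 − 0.800000)(1 − 0.830000) = 0.966000
Series ([0.966000] and U5): 0.966000 × 0.920000 = 0.888720
Parallel ([0.765600] and [0.888720]): 1 − (1 − 0.765600)(1 − 0.888720) = 0.9739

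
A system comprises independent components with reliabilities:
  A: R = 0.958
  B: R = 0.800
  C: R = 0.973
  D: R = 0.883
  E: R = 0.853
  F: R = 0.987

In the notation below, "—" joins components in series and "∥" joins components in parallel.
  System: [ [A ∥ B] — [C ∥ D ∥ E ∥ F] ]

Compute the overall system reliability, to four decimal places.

Parallel (A and B): 1 − (1 − 0.958000)(1 − 0.800000) = 0.991600
Parallel (C, D, E, and F): 1 − (1 − 0.973000)(1 − 0.883000)(1 − 0.853000)(1 − 0.987000) = 0.999994
Series ([0.991600] and [0.999994]): 0.991600 × 0.999994 = 0.9916

0.9916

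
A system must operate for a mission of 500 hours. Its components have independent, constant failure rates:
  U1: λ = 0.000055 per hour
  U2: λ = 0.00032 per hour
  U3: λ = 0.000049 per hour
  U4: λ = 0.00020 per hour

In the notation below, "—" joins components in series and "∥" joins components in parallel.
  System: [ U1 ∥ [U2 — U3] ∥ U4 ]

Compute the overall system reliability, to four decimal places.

0.9996

R(U1) = exp(−0.000055 × 500) = 0.972875
R(U2) = exp(−0.00032 × 500) = 0.852144
R(U3) = exp(−0.000049 × 500) = 0.975798
R(U4) = exp(−0.00020 × 500) = 0.904837
Series (U2 and U3): 0.852144 × 0.975798 = 0.831520
Parallel (U1, [0.831520], and U4): 1 − (1 − 0.972875)(1 − 0.831520)(1 − 0.904837) = 0.9996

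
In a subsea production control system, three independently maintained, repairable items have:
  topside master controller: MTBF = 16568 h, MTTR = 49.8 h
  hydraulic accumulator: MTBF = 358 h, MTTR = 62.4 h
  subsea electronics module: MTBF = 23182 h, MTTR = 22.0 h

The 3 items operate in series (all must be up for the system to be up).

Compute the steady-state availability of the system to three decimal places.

A(topside master controller) = MTBF/(MTBF+MTTR) = 16568/(16568+49.8) = 0.997003
A(hydraulic accumulator) = MTBF/(MTBF+MTTR) = 358/(358+62.4) = 0.851570
A(subsea electronics module) = MTBF/(MTBF+MTTR) = 23182/(23182+22.0) = 0.999052
Series availability: 0.997003 × 0.851570 × 0.999052 = 0.848

0.848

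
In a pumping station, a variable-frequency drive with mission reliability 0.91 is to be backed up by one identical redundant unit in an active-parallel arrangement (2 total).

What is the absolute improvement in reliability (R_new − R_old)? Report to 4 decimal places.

R_before = 0.91
R_after = 1 − (1 − 0.91)^2 = 0.9919
ΔR = 0.9919 − 0.91 = 0.0819

0.0819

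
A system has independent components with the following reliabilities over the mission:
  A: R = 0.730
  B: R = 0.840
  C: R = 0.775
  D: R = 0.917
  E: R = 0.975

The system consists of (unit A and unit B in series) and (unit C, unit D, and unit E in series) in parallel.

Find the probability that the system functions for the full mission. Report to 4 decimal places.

0.8812

Series (A and B): 0.730000 × 0.840000 = 0.613200
Series (C, D, and E): 0.775000 × 0.917000 × 0.975000 = 0.692908
Parallel ([0.613200] and [0.692908]): 1 − (1 − 0.613200)(1 − 0.692908) = 0.8812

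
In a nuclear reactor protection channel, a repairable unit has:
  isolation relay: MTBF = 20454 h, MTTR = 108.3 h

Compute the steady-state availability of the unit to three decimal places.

A(isolation relay) = MTBF/(MTBF+MTTR) = 20454/(20454+108.3) = 0.995

0.995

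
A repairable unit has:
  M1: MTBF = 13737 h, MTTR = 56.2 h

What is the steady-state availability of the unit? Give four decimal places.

A(M1) = MTBF/(MTBF+MTTR) = 13737/(13737+56.2) = 0.9959

0.9959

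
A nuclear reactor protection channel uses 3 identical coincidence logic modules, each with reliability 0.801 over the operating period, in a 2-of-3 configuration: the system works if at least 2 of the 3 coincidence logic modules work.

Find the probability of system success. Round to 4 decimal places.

R = Σ_{i=2}^{3} C(3,i) p^i (1−p)^{3−i} with p = 0.801
C(3,2)·0.801^2·0.199^1 = 0.383036
C(3,3)·0.801^3·0.199^0 = 0.513922
Sum = 0.8970

0.8970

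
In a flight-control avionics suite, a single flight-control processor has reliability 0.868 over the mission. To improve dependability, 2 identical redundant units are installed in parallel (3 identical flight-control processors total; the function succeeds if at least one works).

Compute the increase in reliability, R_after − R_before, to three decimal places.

R_before = 0.868
R_after = 1 − (1 − 0.868)^3 = 0.998
ΔR = 0.998 − 0.868 = 0.130

0.130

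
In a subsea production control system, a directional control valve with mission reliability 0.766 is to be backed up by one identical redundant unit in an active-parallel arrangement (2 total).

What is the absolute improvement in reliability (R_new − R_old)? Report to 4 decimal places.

R_before = 0.766
R_after = 1 − (1 − 0.766)^2 = 0.9452
ΔR = 0.9452 − 0.766 = 0.1792

0.1792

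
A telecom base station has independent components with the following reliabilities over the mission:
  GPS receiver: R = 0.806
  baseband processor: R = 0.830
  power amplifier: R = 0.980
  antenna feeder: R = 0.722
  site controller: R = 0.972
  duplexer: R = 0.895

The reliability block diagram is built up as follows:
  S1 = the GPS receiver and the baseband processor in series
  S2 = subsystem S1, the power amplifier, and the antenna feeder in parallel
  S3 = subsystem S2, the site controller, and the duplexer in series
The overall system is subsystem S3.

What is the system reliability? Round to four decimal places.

Series (GPS receiver and baseband processor): 0.806000 × 0.830000 = 0.668980
Parallel ([0.668980], power amplifier, and antenna feeder): 1 − (1 − 0.668980)(1 − 0.980000)(1 − 0.722000) = 0.998160
Series ([0.998160], site controller, and duplexer): 0.998160 × 0.972000 × 0.895000 = 0.8683

0.8683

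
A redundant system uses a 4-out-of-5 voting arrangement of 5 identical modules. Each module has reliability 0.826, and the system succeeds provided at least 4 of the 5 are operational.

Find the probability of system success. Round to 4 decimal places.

0.7895

R = Σ_{i=4}^{5} C(5,i) p^i (1−p)^{5−i} with p = 0.826
C(5,4)·0.826^4·0.174^1 = 0.404985
C(5,5)·0.826^5·0.174^0 = 0.384503
Sum = 0.7895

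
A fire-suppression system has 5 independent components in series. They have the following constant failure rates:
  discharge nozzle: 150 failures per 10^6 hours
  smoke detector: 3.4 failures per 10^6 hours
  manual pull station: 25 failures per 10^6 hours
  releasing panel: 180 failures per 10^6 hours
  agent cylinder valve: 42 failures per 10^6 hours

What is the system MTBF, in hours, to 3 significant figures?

Series of exponential components: λ_sys = Σ λ_i
λ_sys = 0.00015 + 0.0000034 + 0.000025 + 0.00018 + 0.000042 = 4.0040e-04 /h
MTBF = 1 / λ_sys = 2500 h

2500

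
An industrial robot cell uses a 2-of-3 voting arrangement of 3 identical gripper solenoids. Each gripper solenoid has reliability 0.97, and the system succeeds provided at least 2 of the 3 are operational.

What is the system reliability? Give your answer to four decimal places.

0.9974

R = Σ_{i=2}^{3} C(3,i) p^i (1−p)^{3−i} with p = 0.97
C(3,2)·0.97^2·0.03^1 = 0.084681
C(3,3)·0.97^3·0.03^0 = 0.912673
Sum = 0.9974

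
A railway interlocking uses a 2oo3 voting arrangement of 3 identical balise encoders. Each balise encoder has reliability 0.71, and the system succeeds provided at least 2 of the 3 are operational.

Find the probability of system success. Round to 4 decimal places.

R = Σ_{i=2}^{3} C(3,i) p^i (1−p)^{3−i} with p = 0.71
C(3,2)·0.71^2·0.29^1 = 0.438567
C(3,3)·0.71^3·0.29^0 = 0.357911
Sum = 0.7965

0.7965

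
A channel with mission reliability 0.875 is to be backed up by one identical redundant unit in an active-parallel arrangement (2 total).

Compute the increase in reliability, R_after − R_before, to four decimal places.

R_before = 0.875
R_after = 1 − (1 − 0.875)^2 = 0.9844
ΔR = 0.9844 − 0.875 = 0.1094

0.1094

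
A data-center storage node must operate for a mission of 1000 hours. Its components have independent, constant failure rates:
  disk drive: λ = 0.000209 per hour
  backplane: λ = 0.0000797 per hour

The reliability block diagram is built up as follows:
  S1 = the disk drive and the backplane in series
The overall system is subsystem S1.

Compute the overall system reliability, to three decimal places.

R(disk drive) = exp(−0.000209 × 1000) = 0.81140
R(backplane) = exp(−0.0000797 × 1000) = 0.92339
Series (disk drive and backplane): 0.81140 × 0.92339 = 0.749

0.749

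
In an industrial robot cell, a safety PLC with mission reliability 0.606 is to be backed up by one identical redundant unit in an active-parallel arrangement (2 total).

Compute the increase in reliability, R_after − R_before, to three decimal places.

0.239

R_before = 0.606
R_after = 1 − (1 − 0.606)^2 = 0.845
ΔR = 0.845 − 0.606 = 0.239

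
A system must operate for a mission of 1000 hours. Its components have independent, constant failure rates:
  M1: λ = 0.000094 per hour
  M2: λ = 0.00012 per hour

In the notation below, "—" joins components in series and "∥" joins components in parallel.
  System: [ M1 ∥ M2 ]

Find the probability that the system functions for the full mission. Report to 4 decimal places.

0.9899

R(M1) = exp(−0.000094 × 1000) = 0.910283
R(M2) = exp(−0.00012 × 1000) = 0.886920
Parallel (M1 and M2): 1 − (1 − 0.910283)(1 − 0.886920) = 0.9899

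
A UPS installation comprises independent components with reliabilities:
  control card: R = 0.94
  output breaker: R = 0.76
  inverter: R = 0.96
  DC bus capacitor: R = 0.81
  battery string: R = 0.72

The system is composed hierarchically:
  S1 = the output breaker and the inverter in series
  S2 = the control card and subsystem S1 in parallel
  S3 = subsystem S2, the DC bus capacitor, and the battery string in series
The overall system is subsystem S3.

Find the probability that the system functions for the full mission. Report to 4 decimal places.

Series (output breaker and inverter): 0.760000 × 0.960000 = 0.729600
Parallel (control card and [0.729600]): 1 − (1 − 0.940000)(1 − 0.729600) = 0.983776
Series ([0.983776], DC bus capacitor, and battery string): 0.983776 × 0.810000 × 0.720000 = 0.5737

0.5737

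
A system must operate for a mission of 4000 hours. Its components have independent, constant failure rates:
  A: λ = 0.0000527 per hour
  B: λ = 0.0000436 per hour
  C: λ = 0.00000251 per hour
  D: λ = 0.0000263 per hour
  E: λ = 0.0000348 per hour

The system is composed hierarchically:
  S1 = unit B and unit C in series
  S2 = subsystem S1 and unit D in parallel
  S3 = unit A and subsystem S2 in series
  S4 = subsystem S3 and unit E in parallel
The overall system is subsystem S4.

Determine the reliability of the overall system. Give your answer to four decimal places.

R(A) = exp(−0.0000527 × 4000) = 0.809936
R(B) = exp(−0.0000436 × 4000) = 0.839961
R(C) = exp(−0.00000251 × 4000) = 0.990010
R(D) = exp(−0.0000263 × 4000) = 0.900144
R(E) = exp(−0.0000348 × 4000) = 0.870054
Series (B and C): 0.839961 × 0.990010 = 0.831570
Parallel ([0.831570] and D): 1 − (1 − 0.831570)(1 − 0.900144) = 0.983181
Series (A and [0.983181]): 0.809936 × 0.983181 = 0.796314
Parallel ([0.796314] and E): 1 − (1 − 0.796314)(1 − 0.870054) = 0.9735

0.9735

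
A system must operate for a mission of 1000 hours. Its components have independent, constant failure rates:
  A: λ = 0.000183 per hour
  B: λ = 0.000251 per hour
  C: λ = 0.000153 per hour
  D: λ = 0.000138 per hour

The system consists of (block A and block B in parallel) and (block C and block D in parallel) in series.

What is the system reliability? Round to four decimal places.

R(A) = exp(−0.000183 × 1000) = 0.832768
R(B) = exp(−0.000251 × 1000) = 0.778022
R(C) = exp(−0.000153 × 1000) = 0.858130
R(D) = exp(−0.000138 × 1000) = 0.871099
Parallel (A and B): 1 − (1 − 0.832768)(1 − 0.778022) = 0.962878
Parallel (C and D): 1 − (1 − 0.858130)(1 − 0.871099) = 0.981713
Series ([0.962878] and [0.981713]): 0.962878 × 0.981713 = 0.9453

0.9453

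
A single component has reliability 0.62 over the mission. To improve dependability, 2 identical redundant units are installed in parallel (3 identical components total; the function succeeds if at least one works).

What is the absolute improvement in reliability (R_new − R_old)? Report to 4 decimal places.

0.3251

R_before = 0.62
R_after = 1 − (1 − 0.62)^3 = 0.9451
ΔR = 0.9451 − 0.62 = 0.3251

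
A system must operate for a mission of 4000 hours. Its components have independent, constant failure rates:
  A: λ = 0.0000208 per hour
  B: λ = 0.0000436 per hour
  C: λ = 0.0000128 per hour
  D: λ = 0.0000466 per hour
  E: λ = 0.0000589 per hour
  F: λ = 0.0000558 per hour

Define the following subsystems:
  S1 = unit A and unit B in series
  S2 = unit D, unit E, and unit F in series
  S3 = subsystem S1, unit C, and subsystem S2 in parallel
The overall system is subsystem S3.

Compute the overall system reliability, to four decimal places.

0.9946

R(A) = exp(−0.0000208 × 4000) = 0.920167
R(B) = exp(−0.0000436 × 4000) = 0.839961
R(C) = exp(−0.0000128 × 4000) = 0.950089
R(D) = exp(−0.0000466 × 4000) = 0.829942
R(E) = exp(−0.0000589 × 4000) = 0.790097
R(F) = exp(−0.0000558 × 4000) = 0.799955
Series (A and B): 0.920167 × 0.839961 = 0.772904
Series (D, E, and F): 0.829942 × 0.790097 × 0.799955 = 0.524558
Parallel ([0.772904], C, and [0.524558]): 1 − (1 − 0.772904)(1 − 0.950089)(1 − 0.524558) = 0.9946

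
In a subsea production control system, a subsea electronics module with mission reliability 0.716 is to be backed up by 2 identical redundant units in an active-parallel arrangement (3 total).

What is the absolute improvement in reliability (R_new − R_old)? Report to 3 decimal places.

R_before = 0.716
R_after = 1 − (1 − 0.716)^3 = 0.977
ΔR = 0.977 − 0.716 = 0.261

0.261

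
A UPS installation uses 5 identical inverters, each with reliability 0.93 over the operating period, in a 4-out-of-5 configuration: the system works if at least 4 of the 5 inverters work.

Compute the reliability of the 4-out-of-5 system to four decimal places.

R = Σ_{i=4}^{5} C(5,i) p^i (1−p)^{5−i} with p = 0.93
C(5,4)·0.93^4·0.07^1 = 0.261818
C(5,5)·0.93^5·0.07^0 = 0.695688
Sum = 0.9575

0.9575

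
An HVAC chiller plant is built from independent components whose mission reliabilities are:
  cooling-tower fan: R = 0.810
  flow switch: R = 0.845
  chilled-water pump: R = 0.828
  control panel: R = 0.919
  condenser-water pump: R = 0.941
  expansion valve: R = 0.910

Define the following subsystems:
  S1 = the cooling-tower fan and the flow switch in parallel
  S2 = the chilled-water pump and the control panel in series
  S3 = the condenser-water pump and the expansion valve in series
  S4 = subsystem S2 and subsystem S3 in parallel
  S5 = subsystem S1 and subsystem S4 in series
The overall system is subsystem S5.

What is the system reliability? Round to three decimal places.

Parallel (cooling-tower fan and flow switch): 1 − (1 − 0.81000)(1 − 0.84500) = 0.97055
Series (chilled-water pump and control panel): 0.82800 × 0.91900 = 0.76093
Series (condenser-water pump and expansion valve): 0.94100 × 0.91000 = 0.85631
Parallel ([0.76093] and [0.85631]): 1 − (1 − 0.76093)(1 − 0.85631) = 0.96565
Series ([0.97055] and [0.96565]): 0.97055 × 0.96565 = 0.937

0.937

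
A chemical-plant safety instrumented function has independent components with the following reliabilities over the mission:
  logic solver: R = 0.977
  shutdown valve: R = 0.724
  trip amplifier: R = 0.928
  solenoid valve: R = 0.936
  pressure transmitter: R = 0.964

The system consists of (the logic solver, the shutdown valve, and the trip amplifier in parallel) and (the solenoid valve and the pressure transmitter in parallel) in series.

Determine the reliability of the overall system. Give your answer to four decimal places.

0.9972

Parallel (logic solver, shutdown valve, and trip amplifier): 1 − (1 − 0.977000)(1 − 0.724000)(1 − 0.928000) = 0.999543
Parallel (solenoid valve and pressure transmitter): 1 − (1 − 0.936000)(1 − 0.964000) = 0.997696
Series ([0.999543] and [0.997696]): 0.999543 × 0.997696 = 0.9972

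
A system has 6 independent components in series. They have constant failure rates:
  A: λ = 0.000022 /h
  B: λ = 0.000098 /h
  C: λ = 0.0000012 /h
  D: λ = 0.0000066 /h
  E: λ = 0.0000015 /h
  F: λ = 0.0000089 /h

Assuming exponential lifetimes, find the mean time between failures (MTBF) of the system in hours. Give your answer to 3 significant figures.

7240

Series of exponential components: λ_sys = Σ λ_i
λ_sys = 0.000022 + 0.000098 + 0.0000012 + 0.0000066 + 0.0000015 + 0.0000089 = 1.3820e-04 /h
MTBF = 1 / λ_sys = 7240 h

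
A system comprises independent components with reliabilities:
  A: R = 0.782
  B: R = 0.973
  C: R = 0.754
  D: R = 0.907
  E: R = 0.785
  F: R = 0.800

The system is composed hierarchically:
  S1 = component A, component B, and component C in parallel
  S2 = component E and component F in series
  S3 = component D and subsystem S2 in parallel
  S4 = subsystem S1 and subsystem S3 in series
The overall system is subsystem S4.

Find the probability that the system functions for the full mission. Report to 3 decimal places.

Parallel (A, B, and C): 1 − (1 − 0.78200)(1 − 0.97300)(1 − 0.75400) = 0.99855
Series (E and F): 0.78500 × 0.80000 = 0.62800
Parallel (D and [0.62800]): 1 − (1 − 0.90700)(1 − 0.62800) = 0.96540
Series ([0.99855] and [0.96540]): 0.99855 × 0.96540 = 0.964

0.964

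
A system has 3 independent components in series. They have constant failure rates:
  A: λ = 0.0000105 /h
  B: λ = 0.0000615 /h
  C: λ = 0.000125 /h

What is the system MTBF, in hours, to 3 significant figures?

5080

Series of exponential components: λ_sys = Σ λ_i
λ_sys = 0.0000105 + 0.0000615 + 0.000125 = 1.9700e-04 /h
MTBF = 1 / λ_sys = 5080 h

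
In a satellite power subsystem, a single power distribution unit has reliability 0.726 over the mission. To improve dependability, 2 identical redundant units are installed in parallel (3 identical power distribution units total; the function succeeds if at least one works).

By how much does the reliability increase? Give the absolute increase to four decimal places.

R_before = 0.726
R_after = 1 − (1 − 0.726)^3 = 0.9794
ΔR = 0.9794 − 0.726 = 0.2534

0.2534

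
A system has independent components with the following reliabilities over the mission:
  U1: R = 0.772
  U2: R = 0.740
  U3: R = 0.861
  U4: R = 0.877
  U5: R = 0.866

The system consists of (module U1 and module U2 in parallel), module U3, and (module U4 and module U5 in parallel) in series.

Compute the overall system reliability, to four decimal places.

Parallel (U1 and U2): 1 − (1 − 0.772000)(1 − 0.740000) = 0.940720
Parallel (U4 and U5): 1 − (1 − 0.877000)(1 − 0.866000) = 0.983518
Series ([0.940720], U3, and [0.983518]): 0.940720 × 0.861000 × 0.983518 = 0.7966

0.7966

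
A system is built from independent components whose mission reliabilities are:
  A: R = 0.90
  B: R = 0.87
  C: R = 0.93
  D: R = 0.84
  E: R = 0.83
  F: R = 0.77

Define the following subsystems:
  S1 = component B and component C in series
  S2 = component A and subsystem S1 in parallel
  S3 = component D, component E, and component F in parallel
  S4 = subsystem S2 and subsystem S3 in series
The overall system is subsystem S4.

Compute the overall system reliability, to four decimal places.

0.9748

Series (B and C): 0.870000 × 0.930000 = 0.809100
Parallel (A and [0.809100]): 1 − (1 − 0.900000)(1 − 0.809100) = 0.980910
Parallel (D, E, and F): 1 − (1 − 0.840000)(1 − 0.830000)(1 − 0.770000) = 0.993744
Series ([0.980910] and [0.993744]): 0.980910 × 0.993744 = 0.9748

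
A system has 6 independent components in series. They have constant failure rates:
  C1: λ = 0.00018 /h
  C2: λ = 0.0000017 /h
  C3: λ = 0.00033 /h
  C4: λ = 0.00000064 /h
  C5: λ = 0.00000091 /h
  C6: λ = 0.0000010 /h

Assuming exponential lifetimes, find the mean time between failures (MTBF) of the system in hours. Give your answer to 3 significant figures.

1940

Series of exponential components: λ_sys = Σ λ_i
λ_sys = 0.00018 + 0.0000017 + 0.00033 + 0.00000064 + 0.00000091 + 0.0000010 = 5.1425e-04 /h
MTBF = 1 / λ_sys = 1940 h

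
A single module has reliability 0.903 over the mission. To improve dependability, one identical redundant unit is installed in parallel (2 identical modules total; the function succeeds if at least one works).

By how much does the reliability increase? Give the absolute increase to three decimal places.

R_before = 0.903
R_after = 1 − (1 − 0.903)^2 = 0.991
ΔR = 0.991 − 0.903 = 0.088

0.088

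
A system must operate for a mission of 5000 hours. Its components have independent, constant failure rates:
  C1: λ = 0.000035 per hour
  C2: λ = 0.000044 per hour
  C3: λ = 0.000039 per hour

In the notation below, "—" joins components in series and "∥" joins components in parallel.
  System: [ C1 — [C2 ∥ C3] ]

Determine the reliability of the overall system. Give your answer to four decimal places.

R(C1) = exp(−0.000035 × 5000) = 0.839457
R(C2) = exp(−0.000044 × 5000) = 0.802519
R(C3) = exp(−0.000039 × 5000) = 0.822835
Parallel (C2 and C3): 1 − (1 − 0.802519)(1 − 0.822835) = 0.965013
Series (C1 and [0.965013]): 0.839457 × 0.965013 = 0.8101

0.8101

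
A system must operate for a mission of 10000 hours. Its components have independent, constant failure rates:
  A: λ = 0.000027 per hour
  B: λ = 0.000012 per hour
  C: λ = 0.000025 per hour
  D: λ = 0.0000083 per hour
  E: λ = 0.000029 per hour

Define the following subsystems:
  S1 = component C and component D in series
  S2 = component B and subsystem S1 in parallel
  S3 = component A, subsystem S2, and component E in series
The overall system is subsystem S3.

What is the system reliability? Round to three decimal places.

R(A) = exp(−0.000027 × 10000) = 0.76338
R(B) = exp(−0.000012 × 10000) = 0.88692
R(C) = exp(−0.000025 × 10000) = 0.77880
R(D) = exp(−0.0000083 × 10000) = 0.92035
R(E) = exp(−0.000029 × 10000) = 0.74826
Series (C and D): 0.77880 × 0.92035 = 0.71677
Parallel (B and [0.71677]): 1 − (1 − 0.88692)(1 − 0.71677) = 0.96797
Series (A, [0.96797], and E): 0.76338 × 0.96797 × 0.74826 = 0.553

0.553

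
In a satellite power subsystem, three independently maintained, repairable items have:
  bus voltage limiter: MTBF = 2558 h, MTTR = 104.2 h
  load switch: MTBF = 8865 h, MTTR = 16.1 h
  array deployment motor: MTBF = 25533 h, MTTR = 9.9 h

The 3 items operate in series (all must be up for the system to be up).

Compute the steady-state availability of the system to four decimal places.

A(bus voltage limiter) = MTBF/(MTBF+MTTR) = 2558/(2558+104.2) = 0.960859
A(load switch) = MTBF/(MTBF+MTTR) = 8865/(8865+16.1) = 0.998187
A(array deployment motor) = MTBF/(MTBF+MTTR) = 25533/(25533+9.9) = 0.999612
Series availability: 0.960859 × 0.998187 × 0.999612 = 0.9587

0.9587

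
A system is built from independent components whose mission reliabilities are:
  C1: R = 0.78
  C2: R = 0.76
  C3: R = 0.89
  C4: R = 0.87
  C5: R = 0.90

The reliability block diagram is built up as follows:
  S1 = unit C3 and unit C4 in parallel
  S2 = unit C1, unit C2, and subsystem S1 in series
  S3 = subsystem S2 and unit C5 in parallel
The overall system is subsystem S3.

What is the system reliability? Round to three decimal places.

0.958

Parallel (C3 and C4): 1 − (1 − 0.89000)(1 − 0.87000) = 0.98570
Series (C1, C2, and [0.98570]): 0.78000 × 0.76000 × 0.98570 = 0.58432
Parallel ([0.58432] and C5): 1 − (1 − 0.58432)(1 − 0.90000) = 0.958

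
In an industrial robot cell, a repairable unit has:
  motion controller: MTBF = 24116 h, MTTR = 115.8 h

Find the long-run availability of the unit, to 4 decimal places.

A(motion controller) = MTBF/(MTBF+MTTR) = 24116/(24116+115.8) = 0.9952

0.9952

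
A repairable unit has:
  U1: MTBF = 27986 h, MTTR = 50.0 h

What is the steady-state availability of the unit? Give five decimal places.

A(U1) = MTBF/(MTBF+MTTR) = 27986/(27986+50.0) = 0.99822

0.99822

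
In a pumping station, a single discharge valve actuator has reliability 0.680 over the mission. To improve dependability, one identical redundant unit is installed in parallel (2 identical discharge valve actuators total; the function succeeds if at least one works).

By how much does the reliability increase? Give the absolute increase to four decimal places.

0.2176

R_before = 0.680
R_after = 1 − (1 − 0.680)^2 = 0.8976
ΔR = 0.8976 − 0.680 = 0.2176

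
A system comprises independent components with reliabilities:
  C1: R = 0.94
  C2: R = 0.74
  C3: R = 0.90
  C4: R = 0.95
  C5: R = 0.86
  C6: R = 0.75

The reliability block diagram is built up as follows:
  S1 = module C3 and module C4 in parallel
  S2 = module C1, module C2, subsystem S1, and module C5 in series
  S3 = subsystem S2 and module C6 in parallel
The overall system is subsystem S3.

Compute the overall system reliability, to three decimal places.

0.899

Parallel (C3 and C4): 1 − (1 − 0.90000)(1 − 0.95000) = 0.99500
Series (C1, C2, [0.99500], and C5): 0.94000 × 0.74000 × 0.99500 × 0.86000 = 0.59522
Parallel ([0.59522] and C6): 1 − (1 − 0.59522)(1 − 0.75000) = 0.899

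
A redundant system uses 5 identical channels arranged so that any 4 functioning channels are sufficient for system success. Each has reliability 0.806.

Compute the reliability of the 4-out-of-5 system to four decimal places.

R = Σ_{i=4}^{5} C(5,i) p^i (1−p)^{5−i} with p = 0.806
C(5,4)·0.806^4·0.194^1 = 0.409366
C(5,5)·0.806^5·0.194^0 = 0.340154
Sum = 0.7495

0.7495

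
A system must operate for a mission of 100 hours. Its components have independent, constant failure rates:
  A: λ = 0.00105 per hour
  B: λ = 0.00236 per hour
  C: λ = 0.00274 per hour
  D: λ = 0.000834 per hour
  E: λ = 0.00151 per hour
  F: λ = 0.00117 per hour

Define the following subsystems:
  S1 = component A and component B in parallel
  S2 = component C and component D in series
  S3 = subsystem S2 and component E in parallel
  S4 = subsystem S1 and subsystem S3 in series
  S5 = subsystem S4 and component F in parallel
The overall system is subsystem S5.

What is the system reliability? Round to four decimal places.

R(A) = exp(−0.00105 × 100) = 0.900325
R(B) = exp(−0.00236 × 100) = 0.789781
R(C) = exp(−0.00274 × 100) = 0.760332
R(D) = exp(−0.000834 × 100) = 0.919983
R(E) = exp(−0.00151 × 100) = 0.859848
R(F) = exp(−0.00117 × 100) = 0.889585
Parallel (A and B): 1 − (1 − 0.900325)(1 − 0.789781) = 0.979046
Series (C and D): 0.760332 × 0.919983 = 0.699493
Parallel ([0.699493] and E): 1 − (1 − 0.699493)(1 − 0.859848) = 0.957883
Series ([0.979046] and [0.957883]): 0.979046 × 0.957883 = 0.937812
Parallel ([0.937812] and F): 1 − (1 − 0.937812)(1 − 0.889585) = 0.9931

0.9931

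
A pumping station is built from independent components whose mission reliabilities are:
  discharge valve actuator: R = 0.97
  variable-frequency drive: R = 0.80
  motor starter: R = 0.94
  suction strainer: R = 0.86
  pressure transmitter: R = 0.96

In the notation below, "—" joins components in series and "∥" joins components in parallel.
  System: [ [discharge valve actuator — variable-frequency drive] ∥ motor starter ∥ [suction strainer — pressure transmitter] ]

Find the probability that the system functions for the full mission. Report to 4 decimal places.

Series (discharge valve actuator and variable-frequency drive): 0.970000 × 0.800000 = 0.776000
Series (suction strainer and pressure transmitter): 0.860000 × 0.960000 = 0.825600
Parallel ([0.776000], motor starter, and [0.825600]): 1 − (1 − 0.776000)(1 − 0.940000)(1 − 0.825600) = 0.9977

0.9977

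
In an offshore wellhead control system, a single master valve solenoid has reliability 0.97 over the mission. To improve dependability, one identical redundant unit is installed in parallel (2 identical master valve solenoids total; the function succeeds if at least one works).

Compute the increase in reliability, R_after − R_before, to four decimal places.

R_before = 0.97
R_after = 1 − (1 − 0.97)^2 = 0.9991
ΔR = 0.9991 − 0.97 = 0.0291

0.0291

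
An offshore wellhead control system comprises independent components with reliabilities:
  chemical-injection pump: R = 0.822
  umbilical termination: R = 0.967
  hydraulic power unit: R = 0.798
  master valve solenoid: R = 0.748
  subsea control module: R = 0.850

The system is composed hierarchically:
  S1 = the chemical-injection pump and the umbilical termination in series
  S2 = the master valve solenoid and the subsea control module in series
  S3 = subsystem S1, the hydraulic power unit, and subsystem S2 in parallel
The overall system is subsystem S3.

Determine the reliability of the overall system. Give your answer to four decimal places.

Series (chemical-injection pump and umbilical termination): 0.822000 × 0.967000 = 0.794874
Series (master valve solenoid and subsea control module): 0.748000 × 0.850000 = 0.635800
Parallel ([0.794874], hydraulic power unit, and [0.635800]): 1 − (1 − 0.794874)(1 − 0.798000)(1 − 0.635800) = 0.9849

0.9849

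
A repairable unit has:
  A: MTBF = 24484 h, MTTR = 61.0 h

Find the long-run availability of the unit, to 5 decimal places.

A(A) = MTBF/(MTBF+MTTR) = 24484/(24484+61.0) = 0.99751

0.99751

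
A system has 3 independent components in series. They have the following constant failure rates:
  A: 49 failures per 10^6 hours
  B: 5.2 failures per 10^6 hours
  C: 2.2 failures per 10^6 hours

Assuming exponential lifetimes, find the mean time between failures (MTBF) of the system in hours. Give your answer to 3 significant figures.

Series of exponential components: λ_sys = Σ λ_i
λ_sys = 0.000049 + 0.0000052 + 0.0000022 = 5.6400e-05 /h
MTBF = 1 / λ_sys = 17700 h

17700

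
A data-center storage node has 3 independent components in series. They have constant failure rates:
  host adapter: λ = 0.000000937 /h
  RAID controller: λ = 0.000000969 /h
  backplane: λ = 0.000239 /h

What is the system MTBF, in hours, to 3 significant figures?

4150

Series of exponential components: λ_sys = Σ λ_i
λ_sys = 0.000000937 + 0.000000969 + 0.000239 = 2.4091e-04 /h
MTBF = 1 / λ_sys = 4150 h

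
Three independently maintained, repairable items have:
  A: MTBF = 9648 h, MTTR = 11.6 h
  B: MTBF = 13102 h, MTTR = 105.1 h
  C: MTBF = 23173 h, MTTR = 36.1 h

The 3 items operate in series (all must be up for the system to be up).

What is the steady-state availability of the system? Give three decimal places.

0.989

A(A) = MTBF/(MTBF+MTTR) = 9648/(9648+11.6) = 0.998799
A(B) = MTBF/(MTBF+MTTR) = 13102/(13102+105.1) = 0.992042
A(C) = MTBF/(MTBF+MTTR) = 23173/(23173+36.1) = 0.998445
Series availability: 0.998799 × 0.992042 × 0.998445 = 0.989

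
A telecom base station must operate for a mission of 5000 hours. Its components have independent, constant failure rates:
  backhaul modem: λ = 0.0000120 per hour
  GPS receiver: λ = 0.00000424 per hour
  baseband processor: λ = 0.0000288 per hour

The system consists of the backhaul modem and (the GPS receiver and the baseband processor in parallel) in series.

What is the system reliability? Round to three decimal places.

0.939

R(backhaul modem) = exp(−0.0000120 × 5000) = 0.94176
R(GPS receiver) = exp(−0.00000424 × 5000) = 0.97902
R(baseband processor) = exp(−0.0000288 × 5000) = 0.86589
Parallel (GPS receiver and baseband processor): 1 − (1 − 0.97902)(1 − 0.86589) = 0.99719
Series (backhaul modem and [0.99719]): 0.94176 × 0.99719 = 0.939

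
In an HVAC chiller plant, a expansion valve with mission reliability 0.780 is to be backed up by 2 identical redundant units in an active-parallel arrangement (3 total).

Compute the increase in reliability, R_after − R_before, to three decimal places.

R_before = 0.780
R_after = 1 − (1 − 0.780)^3 = 0.989
ΔR = 0.989 − 0.780 = 0.209

0.209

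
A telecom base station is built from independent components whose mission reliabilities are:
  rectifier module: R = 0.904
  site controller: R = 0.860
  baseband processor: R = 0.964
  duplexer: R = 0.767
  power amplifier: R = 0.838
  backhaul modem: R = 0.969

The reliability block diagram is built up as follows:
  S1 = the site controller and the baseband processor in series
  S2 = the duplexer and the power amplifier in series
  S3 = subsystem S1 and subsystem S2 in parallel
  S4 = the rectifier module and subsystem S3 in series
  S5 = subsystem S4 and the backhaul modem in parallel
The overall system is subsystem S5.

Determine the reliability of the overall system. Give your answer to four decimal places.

0.9953

Series (site controller and baseband processor): 0.860000 × 0.964000 = 0.829040
Series (duplexer and power amplifier): 0.767000 × 0.838000 = 0.642746
Parallel ([0.829040] and [0.642746]): 1 − (1 − 0.829040)(1 − 0.642746) = 0.938924
Series (rectifier module and [0.938924]): 0.904000 × 0.938924 = 0.848787
Parallel ([0.848787] and backhaul modem): 1 − (1 − 0.848787)(1 − 0.969000) = 0.9953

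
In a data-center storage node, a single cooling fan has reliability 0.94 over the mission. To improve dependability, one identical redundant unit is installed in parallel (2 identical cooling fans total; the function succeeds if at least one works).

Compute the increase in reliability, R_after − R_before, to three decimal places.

0.056

R_before = 0.94
R_after = 1 − (1 − 0.94)^2 = 0.996
ΔR = 0.996 − 0.94 = 0.056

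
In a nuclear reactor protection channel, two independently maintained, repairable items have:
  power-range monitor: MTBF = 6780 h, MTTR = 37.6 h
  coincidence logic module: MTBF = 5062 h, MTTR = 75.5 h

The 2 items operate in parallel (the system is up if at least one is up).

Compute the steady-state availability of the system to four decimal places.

0.9999

A(power-range monitor) = MTBF/(MTBF+MTTR) = 6780/(6780+37.6) = 0.994485
A(coincidence logic module) = MTBF/(MTBF+MTTR) = 5062/(5062+75.5) = 0.985304
Parallel availability: 1 − (1 − 0.994485)(1 − 0.985304) = 0.9999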